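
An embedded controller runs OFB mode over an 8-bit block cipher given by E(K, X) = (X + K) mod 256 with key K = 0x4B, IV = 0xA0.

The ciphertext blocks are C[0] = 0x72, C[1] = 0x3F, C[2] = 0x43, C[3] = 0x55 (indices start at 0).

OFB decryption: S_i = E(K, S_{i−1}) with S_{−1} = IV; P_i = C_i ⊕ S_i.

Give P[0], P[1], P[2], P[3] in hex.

P[0] = 0x99, P[1] = 0x09, P[2] = 0xC2, P[3] = 0x99

P[0]: S = E(K, 0xA0) = 0xEB; 0x72 ⊕ 0xEB = 0x99.
P[1]: S = E(K, 0xEB) = 0x36; 0x3F ⊕ 0x36 = 0x09.
P[2]: S = E(K, 0x36) = 0x81; 0x43 ⊕ 0x81 = 0xC2.
P[3]: S = E(K, 0x81) = 0xCC; 0x55 ⊕ 0xCC = 0x99.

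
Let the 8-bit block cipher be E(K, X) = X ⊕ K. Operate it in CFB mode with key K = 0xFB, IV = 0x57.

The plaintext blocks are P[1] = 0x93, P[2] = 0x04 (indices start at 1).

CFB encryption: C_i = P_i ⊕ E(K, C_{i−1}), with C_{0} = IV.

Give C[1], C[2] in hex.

C[1]: E(K, 0x57) = 0xAC; 0x93 ⊕ 0xAC = 0x3F.
C[2]: E(K, 0x3F) = 0xC4; 0x04 ⊕ 0xC4 = 0xC0.

C[1] = 0x3F, C[2] = 0xC0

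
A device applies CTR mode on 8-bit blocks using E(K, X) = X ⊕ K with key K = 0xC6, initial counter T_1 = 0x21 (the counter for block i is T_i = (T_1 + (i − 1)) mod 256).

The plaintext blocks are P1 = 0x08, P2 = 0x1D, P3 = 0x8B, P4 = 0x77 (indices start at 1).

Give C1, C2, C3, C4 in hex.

C1 = 0xEF, C2 = 0xF9, C3 = 0x6E, C4 = 0x95

CTR encryption: S_i = E(K, T_i) where T_i is the counter for block i; C_i = P_i ⊕ S_i.
C1: T = 0x21, S = E(K, T) = 0xE7; 0x08 ⊕ 0xE7 = 0xEF.
C2: T = 0x22, S = E(K, T) = 0xE4; 0x1D ⊕ 0xE4 = 0xF9.
C3: T = 0x23, S = E(K, T) = 0xE5; 0x8B ⊕ 0xE5 = 0x6E.
C4: T = 0x24, S = E(K, T) = 0xE2; 0x77 ⊕ 0xE2 = 0x95.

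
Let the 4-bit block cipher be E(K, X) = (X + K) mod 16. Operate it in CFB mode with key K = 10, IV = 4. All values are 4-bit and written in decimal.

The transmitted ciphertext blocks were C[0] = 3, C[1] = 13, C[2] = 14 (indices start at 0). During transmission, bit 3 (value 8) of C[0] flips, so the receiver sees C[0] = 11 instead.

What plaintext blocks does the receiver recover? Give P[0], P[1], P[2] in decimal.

CFB decryption: P_i = C_i ⊕ E(K, C_{i−1}), with C_{−1} = IV.
Only C[0] changed, to 11. In CFB, a change in C_i flips the same bit in P_i and garbles P_{i+1}. Decrypting the received ciphertext:
P[0]: E(K, 4) = 14; 11 ⊕ 14 = 5.
P[1]: E(K, 11) = 5; 13 ⊕ 5 = 8.
P[2]: E(K, 13) = 7; 14 ⊕ 7 = 9.
Blocks that differ from the original plaintext: P[0], P[1].

P[0] = 5, P[1] = 8, P[2] = 9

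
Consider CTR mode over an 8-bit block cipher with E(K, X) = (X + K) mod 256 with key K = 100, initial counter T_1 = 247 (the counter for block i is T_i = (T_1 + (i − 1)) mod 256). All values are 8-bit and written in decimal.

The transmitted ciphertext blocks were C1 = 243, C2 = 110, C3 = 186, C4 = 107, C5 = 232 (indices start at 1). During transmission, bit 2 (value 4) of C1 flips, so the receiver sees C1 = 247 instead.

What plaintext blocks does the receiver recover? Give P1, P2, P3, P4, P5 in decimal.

CTR decryption: S_i = E(K, T_i) where T_i is the counter for block i; P_i = C_i ⊕ S_i.
Only C1 changed, to 247. In CTR, a change in C_i flips the same bit in P_i only; the keystream is unaffected. Decrypting the received ciphertext:
P1: T = 247, S = E(K, T) = 91; 247 ⊕ 91 = 172.
P2: T = 248, S = E(K, T) = 92; 110 ⊕ 92 = 50.
P3: T = 249, S = E(K, T) = 93; 186 ⊕ 93 = 231.
P4: T = 250, S = E(K, T) = 94; 107 ⊕ 94 = 53.
P5: T = 251, S = E(K, T) = 95; 232 ⊕ 95 = 183.
Blocks that differ from the original plaintext: P1.

P1 = 172, P2 = 50, P3 = 231, P4 = 53, P5 = 183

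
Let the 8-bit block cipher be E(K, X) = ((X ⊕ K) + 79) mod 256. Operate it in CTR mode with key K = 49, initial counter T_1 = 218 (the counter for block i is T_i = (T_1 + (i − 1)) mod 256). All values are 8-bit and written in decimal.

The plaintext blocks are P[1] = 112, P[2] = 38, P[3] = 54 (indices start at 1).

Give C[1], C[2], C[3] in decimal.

C[1] = 74, C[2] = 31, C[3] = 10

CTR encryption: S_i = E(K, T_i) where T_i is the counter for block i; C_i = P_i ⊕ S_i.
C[1]: T = 218, S = E(K, T) = 58; 112 ⊕ 58 = 74.
C[2]: T = 219, S = E(K, T) = 57; 38 ⊕ 57 = 31.
C[3]: T = 220, S = E(K, T) = 60; 54 ⊕ 60 = 10.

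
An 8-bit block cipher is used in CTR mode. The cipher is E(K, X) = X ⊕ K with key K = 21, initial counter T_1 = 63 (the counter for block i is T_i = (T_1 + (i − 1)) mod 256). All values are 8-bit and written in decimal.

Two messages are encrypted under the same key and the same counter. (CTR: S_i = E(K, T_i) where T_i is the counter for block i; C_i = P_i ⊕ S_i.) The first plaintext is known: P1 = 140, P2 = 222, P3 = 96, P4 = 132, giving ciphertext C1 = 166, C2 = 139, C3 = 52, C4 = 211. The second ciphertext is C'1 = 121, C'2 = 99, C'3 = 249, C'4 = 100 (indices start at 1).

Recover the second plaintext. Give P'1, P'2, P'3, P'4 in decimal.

P'1 = 83, P'2 = 54, P'3 = 173, P'4 = 51

In CTR with a reused counter, both messages share the same keystream S_i, so C_i ⊕ C'_i = P_i ⊕ P'_i and thus P'_i = P_i ⊕ C_i ⊕ C'_i.
P'1: 140 ⊕ 166 ⊕ 121 = 83.
P'2: 222 ⊕ 139 ⊕ 99 = 54.
P'3: 96 ⊕ 52 ⊕ 249 = 173.
P'4: 132 ⊕ 211 ⊕ 100 = 51.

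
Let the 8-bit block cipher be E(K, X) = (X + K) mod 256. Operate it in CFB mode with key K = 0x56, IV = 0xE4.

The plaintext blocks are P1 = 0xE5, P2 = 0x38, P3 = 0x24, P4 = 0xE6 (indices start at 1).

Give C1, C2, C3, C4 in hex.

C1 = 0xDF, C2 = 0x0D, C3 = 0x47, C4 = 0x7B

CFB encryption: C_i = P_i ⊕ E(K, C_{i−1}), with C_{0} = IV.
C1: E(K, 0xE4) = 0x3A; 0xE5 ⊕ 0x3A = 0xDF.
C2: E(K, 0xDF) = 0x35; 0x38 ⊕ 0x35 = 0x0D.
C3: E(K, 0x0D) = 0x63; 0x24 ⊕ 0x63 = 0x47.
C4: E(K, 0x47) = 0x9D; 0xE6 ⊕ 0x9D = 0x7B.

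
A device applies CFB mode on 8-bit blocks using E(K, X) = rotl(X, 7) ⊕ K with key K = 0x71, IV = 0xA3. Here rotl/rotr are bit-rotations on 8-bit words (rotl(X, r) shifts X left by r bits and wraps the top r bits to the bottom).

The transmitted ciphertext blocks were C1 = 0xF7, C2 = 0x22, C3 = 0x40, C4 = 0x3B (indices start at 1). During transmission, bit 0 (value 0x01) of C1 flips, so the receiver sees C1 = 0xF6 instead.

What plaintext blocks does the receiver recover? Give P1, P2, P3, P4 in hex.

P1 = 0x56, P2 = 0x28, P3 = 0x20, P4 = 0x6A

CFB decryption: P_i = C_i ⊕ E(K, C_{i−1}), with C_{0} = IV.
Only C1 changed, to 0xF6. In CFB, a change in C_i flips the same bit in P_i and garbles P_{i+1}. Decrypting the received ciphertext:
P1: E(K, 0xA3) = 0xA0; 0xF6 ⊕ 0xA0 = 0x56.
P2: E(K, 0xF6) = 0x0A; 0x22 ⊕ 0x0A = 0x28.
P3: E(K, 0x22) = 0x60; 0x40 ⊕ 0x60 = 0x20.
P4: E(K, 0x40) = 0x51; 0x3B ⊕ 0x51 = 0x6A.
Blocks that differ from the original plaintext: P1, P2.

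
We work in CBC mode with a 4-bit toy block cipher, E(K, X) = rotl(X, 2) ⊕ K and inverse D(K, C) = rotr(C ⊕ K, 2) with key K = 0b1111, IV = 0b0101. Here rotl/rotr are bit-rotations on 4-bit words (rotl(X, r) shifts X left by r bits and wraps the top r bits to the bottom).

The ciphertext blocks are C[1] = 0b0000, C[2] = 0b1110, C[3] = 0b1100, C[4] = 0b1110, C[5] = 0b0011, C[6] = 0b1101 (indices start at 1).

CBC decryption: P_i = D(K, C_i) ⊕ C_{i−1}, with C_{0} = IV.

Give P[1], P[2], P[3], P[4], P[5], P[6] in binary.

P[1]: D(K, 0b0000) = 0b1111; 0b1111 ⊕ 0b0101 = 0b1010.
P[2]: D(K, 0b1110) = 0b0100; 0b0100 ⊕ 0b0000 = 0b0100.
P[3]: D(K, 0b1100) = 0b1100; 0b1100 ⊕ 0b1110 = 0b0010.
P[4]: D(K, 0b1110) = 0b0100; 0b0100 ⊕ 0b1100 = 0b1000.
P[5]: D(K, 0b0011) = 0b0011; 0b0011 ⊕ 0b1110 = 0b1101.
P[6]: D(K, 0b1101) = 0b1000; 0b1000 ⊕ 0b0011 = 0b1011.

P[1] = 0b1010, P[2] = 0b0100, P[3] = 0b0010, P[4] = 0b1000, P[5] = 0b1101, P[6] = 0b1011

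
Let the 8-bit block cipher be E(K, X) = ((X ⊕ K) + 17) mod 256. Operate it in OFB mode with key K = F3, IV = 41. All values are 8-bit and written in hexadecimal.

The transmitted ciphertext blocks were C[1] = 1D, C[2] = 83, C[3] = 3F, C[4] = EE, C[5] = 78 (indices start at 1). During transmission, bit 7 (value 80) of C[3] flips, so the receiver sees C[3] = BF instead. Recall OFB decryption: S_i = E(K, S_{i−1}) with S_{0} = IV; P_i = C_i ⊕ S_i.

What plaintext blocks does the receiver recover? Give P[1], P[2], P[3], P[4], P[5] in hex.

P[1] = D4, P[2] = D2, P[3] = 06, P[4] = 8F, P[5] = D1

Only C[3] changed, to BF. In OFB, a change in C_i flips the same bit in P_i only; the keystream is unaffected. Decrypting the received ciphertext:
P[1]: S = E(K, 41) = C9; 1D ⊕ C9 = D4.
P[2]: S = E(K, C9) = 51; 83 ⊕ 51 = D2.
P[3]: S = E(K, 51) = B9; BF ⊕ B9 = 06.
P[4]: S = E(K, B9) = 61; EE ⊕ 61 = 8F.
P[5]: S = E(K, 61) = A9; 78 ⊕ A9 = D1.
Blocks that differ from the original plaintext: P[3].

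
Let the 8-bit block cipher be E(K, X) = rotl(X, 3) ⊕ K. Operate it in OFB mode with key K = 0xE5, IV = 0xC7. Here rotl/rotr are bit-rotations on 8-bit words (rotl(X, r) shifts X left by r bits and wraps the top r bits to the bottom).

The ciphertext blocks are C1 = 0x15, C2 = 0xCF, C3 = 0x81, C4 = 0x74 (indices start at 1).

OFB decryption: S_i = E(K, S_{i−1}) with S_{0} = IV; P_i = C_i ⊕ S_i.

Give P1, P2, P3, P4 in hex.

P1: S = E(K, 0xC7) = 0xDB; 0x15 ⊕ 0xDB = 0xCE.
P2: S = E(K, 0xDB) = 0x3B; 0xCF ⊕ 0x3B = 0xF4.
P3: S = E(K, 0x3B) = 0x3C; 0x81 ⊕ 0x3C = 0xBD.
P4: S = E(K, 0x3C) = 0x04; 0x74 ⊕ 0x04 = 0x70.

P1 = 0xCE, P2 = 0xF4, P3 = 0xBD, P4 = 0x70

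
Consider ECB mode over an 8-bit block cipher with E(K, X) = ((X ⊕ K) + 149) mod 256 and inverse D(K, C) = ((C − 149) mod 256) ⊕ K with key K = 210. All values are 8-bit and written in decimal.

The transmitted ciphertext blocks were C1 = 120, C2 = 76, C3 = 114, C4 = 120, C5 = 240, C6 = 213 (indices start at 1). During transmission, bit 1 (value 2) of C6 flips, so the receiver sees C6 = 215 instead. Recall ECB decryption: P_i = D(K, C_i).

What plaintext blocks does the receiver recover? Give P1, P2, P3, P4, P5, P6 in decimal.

Only C6 changed, to 215. In ECB, a change in C_i affects only P_i. Decrypting the received ciphertext:
P1: D(K, 120) = 49.
P2: D(K, 76) = 101.
P3: D(K, 114) = 15.
P4: D(K, 120) = 49.
P5: D(K, 240) = 137.
P6: D(K, 215) = 144.
Blocks that differ from the original plaintext: P6.

P1 = 49, P2 = 101, P3 = 15, P4 = 49, P5 = 137, P6 = 144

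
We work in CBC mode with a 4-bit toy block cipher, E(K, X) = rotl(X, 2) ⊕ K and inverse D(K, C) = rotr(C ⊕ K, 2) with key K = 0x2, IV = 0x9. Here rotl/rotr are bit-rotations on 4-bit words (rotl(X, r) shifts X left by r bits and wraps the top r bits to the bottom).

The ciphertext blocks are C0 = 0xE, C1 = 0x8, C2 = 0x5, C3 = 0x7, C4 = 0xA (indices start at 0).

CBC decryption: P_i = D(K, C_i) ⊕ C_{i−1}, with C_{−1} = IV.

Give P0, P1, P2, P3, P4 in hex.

P0: D(K, 0xE) = 0x3; 0x3 ⊕ 0x9 = 0xA.
P1: D(K, 0x8) = 0xA; 0xA ⊕ 0xE = 0x4.
P2: D(K, 0x5) = 0xD; 0xD ⊕ 0x8 = 0x5.
P3: D(K, 0x7) = 0x5; 0x5 ⊕ 0x5 = 0x0.
P4: D(K, 0xA) = 0x2; 0x2 ⊕ 0x7 = 0x5.

P0 = 0xA, P1 = 0x4, P2 = 0x5, P3 = 0x0, P4 = 0x5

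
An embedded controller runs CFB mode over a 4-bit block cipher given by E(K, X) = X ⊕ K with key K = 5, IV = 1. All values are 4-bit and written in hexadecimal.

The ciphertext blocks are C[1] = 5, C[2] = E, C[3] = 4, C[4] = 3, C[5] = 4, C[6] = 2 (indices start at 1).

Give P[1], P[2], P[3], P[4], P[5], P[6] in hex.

P[1] = 1, P[2] = E, P[3] = F, P[4] = 2, P[5] = 2, P[6] = 3

CFB decryption: P_i = C_i ⊕ E(K, C_{i−1}), with C_{0} = IV.
P[1]: E(K, 1) = 4; 5 ⊕ 4 = 1.
P[2]: E(K, 5) = 0; E ⊕ 0 = E.
P[3]: E(K, E) = B; 4 ⊕ B = F.
P[4]: E(K, 4) = 1; 3 ⊕ 1 = 2.
P[5]: E(K, 3) = 6; 4 ⊕ 6 = 2.
P[6]: E(K, 4) = 1; 2 ⊕ 1 = 3.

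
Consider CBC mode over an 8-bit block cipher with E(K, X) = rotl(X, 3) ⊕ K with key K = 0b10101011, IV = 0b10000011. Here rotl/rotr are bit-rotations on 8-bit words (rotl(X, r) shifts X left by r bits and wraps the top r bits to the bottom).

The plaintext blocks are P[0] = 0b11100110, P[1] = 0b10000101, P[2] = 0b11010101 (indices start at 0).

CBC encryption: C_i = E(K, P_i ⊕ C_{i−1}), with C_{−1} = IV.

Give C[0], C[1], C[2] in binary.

C[0] = 0b10000000, C[1] = 0b10000011, C[2] = 0b00011001

C[0]: P[0] ⊕ 0b10000011 = 0b01100101; E(K, 0b01100101) = 0b10000000.
C[1]: P[1] ⊕ 0b10000000 = 0b00000101; E(K, 0b00000101) = 0b10000011.
C[2]: P[2] ⊕ 0b10000011 = 0b01010110; E(K, 0b01010110) = 0b00011001.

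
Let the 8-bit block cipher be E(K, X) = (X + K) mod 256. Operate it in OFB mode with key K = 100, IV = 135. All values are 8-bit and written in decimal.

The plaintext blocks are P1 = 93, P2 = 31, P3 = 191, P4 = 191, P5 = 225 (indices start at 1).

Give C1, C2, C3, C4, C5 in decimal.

C1 = 182, C2 = 80, C3 = 12, C4 = 168, C5 = 154

OFB encryption: S_i = E(K, S_{i−1}) with S_{0} = IV; C_i = P_i ⊕ S_i.
C1: S = E(K, 135) = 235; 93 ⊕ 235 = 182.
C2: S = E(K, 235) = 79; 31 ⊕ 79 = 80.
C3: S = E(K, 79) = 179; 191 ⊕ 179 = 12.
C4: S = E(K, 179) = 23; 191 ⊕ 23 = 168.
C5: S = E(K, 23) = 123; 225 ⊕ 123 = 154.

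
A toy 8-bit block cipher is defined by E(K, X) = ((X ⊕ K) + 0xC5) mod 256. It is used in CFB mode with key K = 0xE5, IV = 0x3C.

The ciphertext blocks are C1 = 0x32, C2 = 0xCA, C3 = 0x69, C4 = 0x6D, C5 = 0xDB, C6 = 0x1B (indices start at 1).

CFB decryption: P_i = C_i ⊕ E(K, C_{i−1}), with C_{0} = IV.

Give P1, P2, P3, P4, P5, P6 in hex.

P1: E(K, 0x3C) = 0x9E; 0x32 ⊕ 0x9E = 0xAC.
P2: E(K, 0x32) = 0x9C; 0xCA ⊕ 0x9C = 0x56.
P3: E(K, 0xCA) = 0xF4; 0x69 ⊕ 0xF4 = 0x9D.
P4: E(K, 0x69) = 0x51; 0x6D ⊕ 0x51 = 0x3C.
P5: E(K, 0x6D) = 0x4D; 0xDB ⊕ 0x4D = 0x96.
P6: E(K, 0xDB) = 0x03; 0x1B ⊕ 0x03 = 0x18.

P1 = 0xAC, P2 = 0x56, P3 = 0x9D, P4 = 0x3C, P5 = 0x96, P6 = 0x18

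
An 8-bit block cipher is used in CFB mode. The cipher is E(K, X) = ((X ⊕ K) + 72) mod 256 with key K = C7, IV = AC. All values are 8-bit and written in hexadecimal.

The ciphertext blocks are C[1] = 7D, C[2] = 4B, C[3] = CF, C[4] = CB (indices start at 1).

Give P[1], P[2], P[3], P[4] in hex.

P[1] = A0, P[2] = 67, P[3] = 31, P[4] = B1

CFB decryption: P_i = C_i ⊕ E(K, C_{i−1}), with C_{0} = IV.
P[1]: E(K, AC) = DD; 7D ⊕ DD = A0.
P[2]: E(K, 7D) = 2C; 4B ⊕ 2C = 67.
P[3]: E(K, 4B) = FE; CF ⊕ FE = 31.
P[4]: E(K, CF) = 7A; CB ⊕ 7A = B1.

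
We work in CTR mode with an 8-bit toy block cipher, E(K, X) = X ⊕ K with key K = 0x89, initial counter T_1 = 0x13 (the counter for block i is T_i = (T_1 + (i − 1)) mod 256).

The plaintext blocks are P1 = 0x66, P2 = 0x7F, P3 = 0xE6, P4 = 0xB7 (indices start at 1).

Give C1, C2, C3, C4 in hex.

CTR encryption: S_i = E(K, T_i) where T_i is the counter for block i; C_i = P_i ⊕ S_i.
C1: T = 0x13, S = E(K, T) = 0x9A; 0x66 ⊕ 0x9A = 0xFC.
C2: T = 0x14, S = E(K, T) = 0x9D; 0x7F ⊕ 0x9D = 0xE2.
C3: T = 0x15, S = E(K, T) = 0x9C; 0xE6 ⊕ 0x9C = 0x7A.
C4: T = 0x16, S = E(K, T) = 0x9F; 0xB7 ⊕ 0x9F = 0x28.

C1 = 0xFC, C2 = 0xE2, C3 = 0x7A, C4 = 0x28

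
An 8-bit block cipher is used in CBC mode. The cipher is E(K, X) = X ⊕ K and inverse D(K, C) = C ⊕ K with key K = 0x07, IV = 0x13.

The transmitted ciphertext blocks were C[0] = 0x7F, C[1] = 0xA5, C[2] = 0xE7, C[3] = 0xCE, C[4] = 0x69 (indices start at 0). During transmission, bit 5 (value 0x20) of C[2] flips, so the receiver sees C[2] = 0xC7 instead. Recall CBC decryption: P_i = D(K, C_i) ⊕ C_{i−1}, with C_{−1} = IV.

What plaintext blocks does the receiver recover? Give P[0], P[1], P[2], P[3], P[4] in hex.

P[0] = 0x6B, P[1] = 0xDD, P[2] = 0x65, P[3] = 0x0E, P[4] = 0xA0

Only C[2] changed, to 0xC7. In CBC, a change in C_i garbles P_i and flips the same bit in P_{i+1}. Decrypting the received ciphertext:
P[0]: D(K, 0x7F) = 0x78; 0x78 ⊕ 0x13 = 0x6B.
P[1]: D(K, 0xA5) = 0xA2; 0xA2 ⊕ 0x7F = 0xDD.
P[2]: D(K, 0xC7) = 0xC0; 0xC0 ⊕ 0xA5 = 0x65.
P[3]: D(K, 0xCE) = 0xC9; 0xC9 ⊕ 0xC7 = 0x0E.
P[4]: D(K, 0x69) = 0x6E; 0x6E ⊕ 0xCE = 0xA0.
Blocks that differ from the original plaintext: P[2], P[3].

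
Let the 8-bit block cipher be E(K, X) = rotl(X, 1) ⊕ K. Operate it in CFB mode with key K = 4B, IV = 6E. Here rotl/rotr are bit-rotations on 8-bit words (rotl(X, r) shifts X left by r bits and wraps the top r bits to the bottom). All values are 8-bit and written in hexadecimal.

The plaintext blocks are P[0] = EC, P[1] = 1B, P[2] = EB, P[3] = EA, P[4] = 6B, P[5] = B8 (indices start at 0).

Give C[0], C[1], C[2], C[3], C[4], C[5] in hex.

CFB encryption: C_i = P_i ⊕ E(K, C_{i−1}), with C_{−1} = IV.
C[0]: E(K, 6E) = 97; EC ⊕ 97 = 7B.
C[1]: E(K, 7B) = BD; 1B ⊕ BD = A6.
C[2]: E(K, A6) = 06; EB ⊕ 06 = ED.
C[3]: E(K, ED) = 90; EA ⊕ 90 = 7A.
C[4]: E(K, 7A) = BF; 6B ⊕ BF = D4.
C[5]: E(K, D4) = E2; B8 ⊕ E2 = 5A.

C[0] = 7B, C[1] = A6, C[2] = ED, C[3] = 7A, C[4] = D4, C[5] = 5A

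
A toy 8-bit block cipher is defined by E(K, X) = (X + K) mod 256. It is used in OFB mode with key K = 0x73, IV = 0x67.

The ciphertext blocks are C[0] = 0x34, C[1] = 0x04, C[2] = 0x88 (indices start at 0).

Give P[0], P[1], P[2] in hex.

P[0] = 0xEE, P[1] = 0x49, P[2] = 0x48

OFB decryption: S_i = E(K, S_{i−1}) with S_{−1} = IV; P_i = C_i ⊕ S_i.
P[0]: S = E(K, 0x67) = 0xDA; 0x34 ⊕ 0xDA = 0xEE.
P[1]: S = E(K, 0xDA) = 0x4D; 0x04 ⊕ 0x4D = 0x49.
P[2]: S = E(K, 0x4D) = 0xC0; 0x88 ⊕ 0xC0 = 0x48.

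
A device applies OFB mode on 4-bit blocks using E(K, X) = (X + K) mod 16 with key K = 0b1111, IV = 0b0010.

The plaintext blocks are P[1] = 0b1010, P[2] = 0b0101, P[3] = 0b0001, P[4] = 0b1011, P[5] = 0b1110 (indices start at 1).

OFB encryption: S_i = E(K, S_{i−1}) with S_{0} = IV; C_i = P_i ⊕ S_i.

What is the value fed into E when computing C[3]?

0b0000

C[1]: S = E(K, 0b0010) = 0b0001; 0b1010 ⊕ 0b0001 = 0b1011.
C[2]: S = E(K, 0b0001) = 0b0000; 0b0101 ⊕ 0b0000 = 0b0101.
C[3]: S = E(K, 0b0000) = 0b1111; 0b0001 ⊕ 0b1111 = 0b1110.
So the input to E for block [3] is 0b0000.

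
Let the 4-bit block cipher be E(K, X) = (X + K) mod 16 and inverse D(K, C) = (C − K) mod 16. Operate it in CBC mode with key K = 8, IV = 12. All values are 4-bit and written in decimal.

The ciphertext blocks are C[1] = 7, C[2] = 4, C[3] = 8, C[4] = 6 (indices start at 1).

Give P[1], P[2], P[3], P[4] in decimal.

CBC decryption: P_i = D(K, C_i) ⊕ C_{i−1}, with C_{0} = IV.
P[1]: D(K, 7) = 15; 15 ⊕ 12 = 3.
P[2]: D(K, 4) = 12; 12 ⊕ 7 = 11.
P[3]: D(K, 8) = 0; 0 ⊕ 4 = 4.
P[4]: D(K, 6) = 14; 14 ⊕ 8 = 6.

P[1] = 3, P[2] = 11, P[3] = 4, P[4] = 6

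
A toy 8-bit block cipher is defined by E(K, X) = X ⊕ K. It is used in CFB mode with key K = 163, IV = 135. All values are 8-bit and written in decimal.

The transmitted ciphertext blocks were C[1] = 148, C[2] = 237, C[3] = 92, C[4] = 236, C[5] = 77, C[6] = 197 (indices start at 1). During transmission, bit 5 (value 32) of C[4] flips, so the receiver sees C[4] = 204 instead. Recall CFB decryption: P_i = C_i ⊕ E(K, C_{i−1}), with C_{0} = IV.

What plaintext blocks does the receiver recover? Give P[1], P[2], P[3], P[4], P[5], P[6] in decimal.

P[1] = 176, P[2] = 218, P[3] = 18, P[4] = 51, P[5] = 34, P[6] = 43

Only C[4] changed, to 204. In CFB, a change in C_i flips the same bit in P_i and garbles P_{i+1}. Decrypting the received ciphertext:
P[1]: E(K, 135) = 36; 148 ⊕ 36 = 176.
P[2]: E(K, 148) = 55; 237 ⊕ 55 = 218.
P[3]: E(K, 237) = 78; 92 ⊕ 78 = 18.
P[4]: E(K, 92) = 255; 204 ⊕ 255 = 51.
P[5]: E(K, 204) = 111; 77 ⊕ 111 = 34.
P[6]: E(K, 77) = 238; 197 ⊕ 238 = 43.
Blocks that differ from the original plaintext: P[4], P[5].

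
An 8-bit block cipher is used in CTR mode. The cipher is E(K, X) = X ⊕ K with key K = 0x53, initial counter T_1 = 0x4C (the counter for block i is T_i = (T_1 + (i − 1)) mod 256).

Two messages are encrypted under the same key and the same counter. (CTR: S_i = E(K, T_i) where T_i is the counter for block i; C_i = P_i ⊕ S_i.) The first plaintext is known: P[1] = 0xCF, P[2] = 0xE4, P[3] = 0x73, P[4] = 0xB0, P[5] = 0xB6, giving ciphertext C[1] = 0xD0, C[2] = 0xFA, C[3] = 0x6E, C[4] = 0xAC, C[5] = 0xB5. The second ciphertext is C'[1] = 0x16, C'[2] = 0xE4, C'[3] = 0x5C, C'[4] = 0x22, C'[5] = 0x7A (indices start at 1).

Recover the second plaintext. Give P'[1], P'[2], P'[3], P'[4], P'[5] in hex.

In CTR with a reused counter, both messages share the same keystream S_i, so C_i ⊕ C'_i = P_i ⊕ P'_i and thus P'_i = P_i ⊕ C_i ⊕ C'_i.
P'[1]: 0xCF ⊕ 0xD0 ⊕ 0x16 = 0x09.
P'[2]: 0xE4 ⊕ 0xFA ⊕ 0xE4 = 0xFA.
P'[3]: 0x73 ⊕ 0x6E ⊕ 0x5C = 0x41.
P'[4]: 0xB0 ⊕ 0xAC ⊕ 0x22 = 0x3E.
P'[5]: 0xB6 ⊕ 0xB5 ⊕ 0x7A = 0x79.

P'[1] = 0x09, P'[2] = 0xFA, P'[3] = 0x41, P'[4] = 0x3E, P'[5] = 0x79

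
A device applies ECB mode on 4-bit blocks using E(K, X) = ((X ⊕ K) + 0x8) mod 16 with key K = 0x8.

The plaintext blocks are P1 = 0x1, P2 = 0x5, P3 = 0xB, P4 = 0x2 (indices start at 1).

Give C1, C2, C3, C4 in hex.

ECB encryption: C_i = E(K, P_i).
C1: E(K, 0x1) = 0x1.
C2: E(K, 0x5) = 0x5.
C3: E(K, 0xB) = 0xB.
C4: E(K, 0x2) = 0x2.

C1 = 0x1, C2 = 0x5, C3 = 0xB, C4 = 0x2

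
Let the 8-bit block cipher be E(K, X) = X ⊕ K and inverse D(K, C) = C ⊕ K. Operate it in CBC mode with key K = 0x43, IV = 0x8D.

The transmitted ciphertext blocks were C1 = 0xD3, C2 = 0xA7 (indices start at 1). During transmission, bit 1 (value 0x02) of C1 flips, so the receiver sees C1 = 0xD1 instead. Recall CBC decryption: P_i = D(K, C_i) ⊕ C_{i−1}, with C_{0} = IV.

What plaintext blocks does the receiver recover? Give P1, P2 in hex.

Only C1 changed, to 0xD1. In CBC, a change in C_i garbles P_i and flips the same bit in P_{i+1}. Decrypting the received ciphertext:
P1: D(K, 0xD1) = 0x92; 0x92 ⊕ 0x8D = 0x1F.
P2: D(K, 0xA7) = 0xE4; 0xE4 ⊕ 0xD1 = 0x35.
Blocks that differ from the original plaintext: P1, P2.

P1 = 0x1F, P2 = 0x35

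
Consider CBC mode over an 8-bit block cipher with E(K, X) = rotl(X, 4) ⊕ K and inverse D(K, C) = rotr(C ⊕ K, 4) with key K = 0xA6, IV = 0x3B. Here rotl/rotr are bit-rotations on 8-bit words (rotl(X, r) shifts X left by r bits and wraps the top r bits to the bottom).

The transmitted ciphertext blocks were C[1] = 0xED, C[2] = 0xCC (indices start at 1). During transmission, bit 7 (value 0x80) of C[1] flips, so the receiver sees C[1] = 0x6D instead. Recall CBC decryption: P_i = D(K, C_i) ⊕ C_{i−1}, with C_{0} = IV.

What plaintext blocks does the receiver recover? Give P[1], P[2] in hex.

Only C[1] changed, to 0x6D. In CBC, a change in C_i garbles P_i and flips the same bit in P_{i+1}. Decrypting the received ciphertext:
P[1]: D(K, 0x6D) = 0xBC; 0xBC ⊕ 0x3B = 0x87.
P[2]: D(K, 0xCC) = 0xA6; 0xA6 ⊕ 0x6D = 0xCB.
Blocks that differ from the original plaintext: P[1], P[2].

P[1] = 0x87, P[2] = 0xCB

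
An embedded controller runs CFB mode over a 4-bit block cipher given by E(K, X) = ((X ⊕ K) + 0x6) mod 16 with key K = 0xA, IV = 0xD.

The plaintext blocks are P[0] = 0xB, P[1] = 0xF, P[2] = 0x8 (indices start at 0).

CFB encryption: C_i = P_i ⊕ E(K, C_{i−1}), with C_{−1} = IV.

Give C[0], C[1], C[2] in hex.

C[0] = 0x6, C[1] = 0xD, C[2] = 0x5

C[0]: E(K, 0xD) = 0xD; 0xB ⊕ 0xD = 0x6.
C[1]: E(K, 0x6) = 0x2; 0xF ⊕ 0x2 = 0xD.
C[2]: E(K, 0xD) = 0xD; 0x8 ⊕ 0xD = 0x5.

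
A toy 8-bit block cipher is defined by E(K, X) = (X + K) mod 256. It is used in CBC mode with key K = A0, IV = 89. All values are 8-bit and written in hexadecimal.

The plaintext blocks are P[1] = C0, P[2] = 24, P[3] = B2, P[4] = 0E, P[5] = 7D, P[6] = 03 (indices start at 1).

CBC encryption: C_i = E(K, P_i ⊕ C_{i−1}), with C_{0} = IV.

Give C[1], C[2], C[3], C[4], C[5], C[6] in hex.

C[1] = E9, C[2] = 6D, C[3] = 7F, C[4] = 11, C[5] = 0C, C[6] = AF

C[1]: P[1] ⊕ 89 = 49; E(K, 49) = E9.
C[2]: P[2] ⊕ E9 = CD; E(K, CD) = 6D.
C[3]: P[3] ⊕ 6D = DF; E(K, DF) = 7F.
C[4]: P[4] ⊕ 7F = 71; E(K, 71) = 11.
C[5]: P[5] ⊕ 11 = 6C; E(K, 6C) = 0C.
C[6]: P[6] ⊕ 0C = 0F; E(K, 0F) = AF.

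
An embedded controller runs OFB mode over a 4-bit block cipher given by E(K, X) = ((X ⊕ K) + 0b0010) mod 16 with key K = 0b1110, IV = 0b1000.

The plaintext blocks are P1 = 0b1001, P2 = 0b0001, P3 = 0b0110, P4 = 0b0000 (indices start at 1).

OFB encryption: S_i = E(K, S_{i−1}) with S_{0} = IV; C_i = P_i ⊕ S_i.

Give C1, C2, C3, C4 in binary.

C1: S = E(K, 0b1000) = 0b1000; 0b1001 ⊕ 0b1000 = 0b0001.
C2: S = E(K, 0b1000) = 0b1000; 0b0001 ⊕ 0b1000 = 0b1001.
C3: S = E(K, 0b1000) = 0b1000; 0b0110 ⊕ 0b1000 = 0b1110.
C4: S = E(K, 0b1000) = 0b1000; 0b0000 ⊕ 0b1000 = 0b1000.

C1 = 0b0001, C2 = 0b1001, C3 = 0b1110, C4 = 0b1000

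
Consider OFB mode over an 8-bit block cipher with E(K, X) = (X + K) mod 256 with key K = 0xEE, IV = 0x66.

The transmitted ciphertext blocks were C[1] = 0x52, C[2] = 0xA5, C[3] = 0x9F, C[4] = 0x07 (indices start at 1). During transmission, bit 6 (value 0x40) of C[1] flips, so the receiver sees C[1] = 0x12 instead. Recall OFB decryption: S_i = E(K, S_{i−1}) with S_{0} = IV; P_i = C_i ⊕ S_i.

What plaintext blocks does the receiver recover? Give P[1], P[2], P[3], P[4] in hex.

Only C[1] changed, to 0x12. In OFB, a change in C_i flips the same bit in P_i only; the keystream is unaffected. Decrypting the received ciphertext:
P[1]: S = E(K, 0x66) = 0x54; 0x12 ⊕ 0x54 = 0x46.
P[2]: S = E(K, 0x54) = 0x42; 0xA5 ⊕ 0x42 = 0xE7.
P[3]: S = E(K, 0x42) = 0x30; 0x9F ⊕ 0x30 = 0xAF.
P[4]: S = E(K, 0x30) = 0x1E; 0x07 ⊕ 0x1E = 0x19.
Blocks that differ from the original plaintext: P[1].

P[1] = 0x46, P[2] = 0xE7, P[3] = 0xAF, P[4] = 0x19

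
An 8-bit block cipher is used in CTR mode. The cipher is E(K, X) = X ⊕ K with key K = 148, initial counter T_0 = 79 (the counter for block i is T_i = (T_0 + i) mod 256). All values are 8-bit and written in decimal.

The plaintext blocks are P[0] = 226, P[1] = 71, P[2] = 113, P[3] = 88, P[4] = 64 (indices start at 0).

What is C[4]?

C[4] = 135

CTR encryption: S_i = E(K, T_i) where T_i is the counter for block i; C_i = P_i ⊕ S_i.
C[0]: T = 79, S = E(K, T) = 219; 226 ⊕ 219 = 57.
C[1]: T = 80, S = E(K, T) = 196; 71 ⊕ 196 = 131.
C[2]: T = 81, S = E(K, T) = 197; 113 ⊕ 197 = 180.
C[3]: T = 82, S = E(K, T) = 198; 88 ⊕ 198 = 158.
C[4]: T = 83, S = E(K, T) = 199; 64 ⊕ 199 = 135.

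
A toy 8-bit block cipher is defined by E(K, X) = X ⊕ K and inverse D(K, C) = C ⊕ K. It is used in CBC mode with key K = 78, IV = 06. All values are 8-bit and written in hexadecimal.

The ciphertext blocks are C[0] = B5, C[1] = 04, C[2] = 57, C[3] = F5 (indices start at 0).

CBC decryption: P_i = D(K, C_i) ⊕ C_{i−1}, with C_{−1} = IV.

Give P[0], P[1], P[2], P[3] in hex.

P[0]: D(K, B5) = CD; CD ⊕ 06 = CB.
P[1]: D(K, 04) = 7C; 7C ⊕ B5 = C9.
P[2]: D(K, 57) = 2F; 2F ⊕ 04 = 2B.
P[3]: D(K, F5) = 8D; 8D ⊕ 57 = DA.

P[0] = CB, P[1] = C9, P[2] = 2B, P[3] = DA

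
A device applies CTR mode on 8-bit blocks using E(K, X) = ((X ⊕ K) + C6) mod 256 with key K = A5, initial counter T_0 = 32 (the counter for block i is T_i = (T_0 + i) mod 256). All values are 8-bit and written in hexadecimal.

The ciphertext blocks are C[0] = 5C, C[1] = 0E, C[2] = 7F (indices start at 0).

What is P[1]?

CTR decryption: S_i = E(K, T_i) where T_i is the counter for block i; P_i = C_i ⊕ S_i.
P[1]: T = 33, S = E(K, T) = 5C; 0E ⊕ 5C = 52.

P[1] = 52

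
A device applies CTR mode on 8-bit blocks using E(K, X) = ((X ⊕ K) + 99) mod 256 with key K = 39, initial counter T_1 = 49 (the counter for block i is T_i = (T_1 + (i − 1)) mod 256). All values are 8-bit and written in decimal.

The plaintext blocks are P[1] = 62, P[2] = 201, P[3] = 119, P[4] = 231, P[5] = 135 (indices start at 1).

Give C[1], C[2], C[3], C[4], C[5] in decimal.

C[1] = 71, C[2] = 177, C[3] = 0, C[4] = 145, C[5] = 242

CTR encryption: S_i = E(K, T_i) where T_i is the counter for block i; C_i = P_i ⊕ S_i.
C[1]: T = 49, S = E(K, T) = 121; 62 ⊕ 121 = 71.
C[2]: T = 50, S = E(K, T) = 120; 201 ⊕ 120 = 177.
C[3]: T = 51, S = E(K, T) = 119; 119 ⊕ 119 = 0.
C[4]: T = 52, S = E(K, T) = 118; 231 ⊕ 118 = 145.
C[5]: T = 53, S = E(K, T) = 117; 135 ⊕ 117 = 242.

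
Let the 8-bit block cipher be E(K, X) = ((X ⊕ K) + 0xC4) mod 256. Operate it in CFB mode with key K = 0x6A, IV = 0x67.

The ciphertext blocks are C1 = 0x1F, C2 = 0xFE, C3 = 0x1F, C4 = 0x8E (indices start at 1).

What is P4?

CFB decryption: P_i = C_i ⊕ E(K, C_{i−1}), with C_{0} = IV.
P4: E(K, 0x1F) = 0x39; 0x8E ⊕ 0x39 = 0xB7.

P4 = 0xB7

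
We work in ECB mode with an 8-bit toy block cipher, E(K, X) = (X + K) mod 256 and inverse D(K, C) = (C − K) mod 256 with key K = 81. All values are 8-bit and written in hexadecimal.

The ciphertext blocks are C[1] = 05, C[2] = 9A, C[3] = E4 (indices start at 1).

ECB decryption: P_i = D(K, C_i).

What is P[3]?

P[3] = 63

P[3]: D(K, E4) = 63.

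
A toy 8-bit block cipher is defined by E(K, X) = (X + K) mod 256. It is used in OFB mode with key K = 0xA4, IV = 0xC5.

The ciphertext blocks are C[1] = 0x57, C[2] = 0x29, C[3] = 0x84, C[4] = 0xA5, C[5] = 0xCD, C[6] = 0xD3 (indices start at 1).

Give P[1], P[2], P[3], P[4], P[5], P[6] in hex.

OFB decryption: S_i = E(K, S_{i−1}) with S_{0} = IV; P_i = C_i ⊕ S_i.
P[1]: S = E(K, 0xC5) = 0x69; 0x57 ⊕ 0x69 = 0x3E.
P[2]: S = E(K, 0x69) = 0x0D; 0x29 ⊕ 0x0D = 0x24.
P[3]: S = E(K, 0x0D) = 0xB1; 0x84 ⊕ 0xB1 = 0x35.
P[4]: S = E(K, 0xB1) = 0x55; 0xA5 ⊕ 0x55 = 0xF0.
P[5]: S = E(K, 0x55) = 0xF9; 0xCD ⊕ 0xF9 = 0x34.
P[6]: S = E(K, 0xF9) = 0x9D; 0xD3 ⊕ 0x9D = 0x4E.

P[1] = 0x3E, P[2] = 0x24, P[3] = 0x35, P[4] = 0xF0, P[5] = 0x34, P[6] = 0x4E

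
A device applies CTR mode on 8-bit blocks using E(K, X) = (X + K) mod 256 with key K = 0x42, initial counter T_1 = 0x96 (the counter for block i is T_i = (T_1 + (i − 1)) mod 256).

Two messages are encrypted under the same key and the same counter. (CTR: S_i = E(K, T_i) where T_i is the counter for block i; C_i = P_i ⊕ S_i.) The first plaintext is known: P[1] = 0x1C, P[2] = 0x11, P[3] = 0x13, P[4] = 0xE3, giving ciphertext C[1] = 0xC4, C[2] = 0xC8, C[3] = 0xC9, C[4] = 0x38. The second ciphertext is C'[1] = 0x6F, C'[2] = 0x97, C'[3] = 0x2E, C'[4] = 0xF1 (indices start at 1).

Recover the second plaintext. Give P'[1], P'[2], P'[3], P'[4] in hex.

P'[1] = 0xB7, P'[2] = 0x4E, P'[3] = 0xF4, P'[4] = 0x2A

In CTR with a reused counter, both messages share the same keystream S_i, so C_i ⊕ C'_i = P_i ⊕ P'_i and thus P'_i = P_i ⊕ C_i ⊕ C'_i.
P'[1]: 0x1C ⊕ 0xC4 ⊕ 0x6F = 0xB7.
P'[2]: 0x11 ⊕ 0xC8 ⊕ 0x97 = 0x4E.
P'[3]: 0x13 ⊕ 0xC9 ⊕ 0x2E = 0xF4.
P'[4]: 0xE3 ⊕ 0x38 ⊕ 0xF1 = 0x2A.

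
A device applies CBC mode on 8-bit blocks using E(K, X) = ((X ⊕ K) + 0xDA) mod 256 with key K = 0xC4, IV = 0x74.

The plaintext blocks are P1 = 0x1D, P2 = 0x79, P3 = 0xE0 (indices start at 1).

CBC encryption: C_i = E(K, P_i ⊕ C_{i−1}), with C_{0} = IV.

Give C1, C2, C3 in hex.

C1: P1 ⊕ 0x74 = 0x69; E(K, 0x69) = 0x87.
C2: P2 ⊕ 0x87 = 0xFE; E(K, 0xFE) = 0x14.
C3: P3 ⊕ 0x14 = 0xF4; E(K, 0xF4) = 0x0A.

C1 = 0x87, C2 = 0x14, C3 = 0x0A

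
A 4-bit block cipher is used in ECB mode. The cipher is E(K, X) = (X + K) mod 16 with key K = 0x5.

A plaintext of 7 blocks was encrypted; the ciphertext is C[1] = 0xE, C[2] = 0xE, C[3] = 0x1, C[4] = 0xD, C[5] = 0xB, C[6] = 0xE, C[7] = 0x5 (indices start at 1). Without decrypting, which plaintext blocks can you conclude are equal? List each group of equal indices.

ECB encrypts each block independently with the same key, so equal ciphertext blocks imply equal plaintext blocks.
C[1] = C[2] = C[6] = 0xE, so P[1] = P[2] = P[6].

P[1] = P[2] = P[6]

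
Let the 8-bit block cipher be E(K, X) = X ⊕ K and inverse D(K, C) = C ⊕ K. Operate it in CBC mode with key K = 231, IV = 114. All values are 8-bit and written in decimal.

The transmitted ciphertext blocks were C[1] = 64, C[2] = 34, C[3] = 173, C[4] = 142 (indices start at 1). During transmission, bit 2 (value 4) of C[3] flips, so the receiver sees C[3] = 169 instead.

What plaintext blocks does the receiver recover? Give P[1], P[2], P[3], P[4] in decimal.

P[1] = 213, P[2] = 133, P[3] = 108, P[4] = 192

CBC decryption: P_i = D(K, C_i) ⊕ C_{i−1}, with C_{0} = IV.
Only C[3] changed, to 169. In CBC, a change in C_i garbles P_i and flips the same bit in P_{i+1}. Decrypting the received ciphertext:
P[1]: D(K, 64) = 167; 167 ⊕ 114 = 213.
P[2]: D(K, 34) = 197; 197 ⊕ 64 = 133.
P[3]: D(K, 169) = 78; 78 ⊕ 34 = 108.
P[4]: D(K, 142) = 105; 105 ⊕ 169 = 192.
Blocks that differ from the original plaintext: P[3], P[4].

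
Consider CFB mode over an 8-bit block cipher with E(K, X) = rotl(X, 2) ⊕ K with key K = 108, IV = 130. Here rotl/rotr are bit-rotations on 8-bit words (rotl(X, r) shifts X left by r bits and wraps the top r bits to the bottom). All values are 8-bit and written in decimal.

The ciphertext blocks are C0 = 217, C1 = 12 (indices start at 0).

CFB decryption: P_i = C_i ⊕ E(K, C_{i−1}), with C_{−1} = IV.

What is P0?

P0: E(K, 130) = 102; 217 ⊕ 102 = 191.

P0 = 191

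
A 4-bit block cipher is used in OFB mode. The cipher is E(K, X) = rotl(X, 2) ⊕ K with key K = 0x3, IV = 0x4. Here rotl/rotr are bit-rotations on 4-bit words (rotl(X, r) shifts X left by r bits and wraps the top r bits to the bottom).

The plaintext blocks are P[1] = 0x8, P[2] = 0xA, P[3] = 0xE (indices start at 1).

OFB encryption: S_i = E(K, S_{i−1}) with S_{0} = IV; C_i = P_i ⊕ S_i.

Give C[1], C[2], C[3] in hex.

C[1] = 0xA, C[2] = 0x1, C[3] = 0x3

C[1]: S = E(K, 0x4) = 0x2; 0x8 ⊕ 0x2 = 0xA.
C[2]: S = E(K, 0x2) = 0xB; 0xA ⊕ 0xB = 0x1.
C[3]: S = E(K, 0xB) = 0xD; 0xE ⊕ 0xD = 0x3.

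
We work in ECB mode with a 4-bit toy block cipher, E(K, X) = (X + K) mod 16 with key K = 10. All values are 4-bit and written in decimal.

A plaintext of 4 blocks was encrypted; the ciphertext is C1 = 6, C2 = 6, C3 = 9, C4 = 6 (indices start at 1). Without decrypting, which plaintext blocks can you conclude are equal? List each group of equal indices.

ECB encrypts each block independently with the same key, so equal ciphertext blocks imply equal plaintext blocks.
C1 = C2 = C4 = 6, so P1 = P2 = P4.

P1 = P2 = P4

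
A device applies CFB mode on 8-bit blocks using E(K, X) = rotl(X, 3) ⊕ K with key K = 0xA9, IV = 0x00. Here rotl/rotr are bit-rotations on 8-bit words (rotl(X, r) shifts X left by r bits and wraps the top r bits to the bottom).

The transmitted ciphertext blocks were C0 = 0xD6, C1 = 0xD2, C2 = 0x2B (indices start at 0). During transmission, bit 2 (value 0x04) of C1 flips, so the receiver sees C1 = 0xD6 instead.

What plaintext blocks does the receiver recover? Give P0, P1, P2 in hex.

CFB decryption: P_i = C_i ⊕ E(K, C_{i−1}), with C_{−1} = IV.
Only C1 changed, to 0xD6. In CFB, a change in C_i flips the same bit in P_i and garbles P_{i+1}. Decrypting the received ciphertext:
P0: E(K, 0x00) = 0xA9; 0xD6 ⊕ 0xA9 = 0x7F.
P1: E(K, 0xD6) = 0x1F; 0xD6 ⊕ 0x1F = 0xC9.
P2: E(K, 0xD6) = 0x1F; 0x2B ⊕ 0x1F = 0x34.
Blocks that differ from the original plaintext: P1, P2.

P0 = 0x7F, P1 = 0xC9, P2 = 0x34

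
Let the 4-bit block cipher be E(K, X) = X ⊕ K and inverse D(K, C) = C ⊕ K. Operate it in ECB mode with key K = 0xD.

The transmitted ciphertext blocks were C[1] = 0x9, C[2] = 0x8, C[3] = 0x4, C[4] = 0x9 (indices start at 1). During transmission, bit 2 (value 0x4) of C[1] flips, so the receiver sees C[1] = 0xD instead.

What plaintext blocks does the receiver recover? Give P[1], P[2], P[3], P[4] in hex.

P[1] = 0x0, P[2] = 0x5, P[3] = 0x9, P[4] = 0x4

ECB decryption: P_i = D(K, C_i).
Only C[1] changed, to 0xD. In ECB, a change in C_i affects only P_i. Decrypting the received ciphertext:
P[1]: D(K, 0xD) = 0x0.
P[2]: D(K, 0x8) = 0x5.
P[3]: D(K, 0x4) = 0x9.
P[4]: D(K, 0x9) = 0x4.
Blocks that differ from the original plaintext: P[1].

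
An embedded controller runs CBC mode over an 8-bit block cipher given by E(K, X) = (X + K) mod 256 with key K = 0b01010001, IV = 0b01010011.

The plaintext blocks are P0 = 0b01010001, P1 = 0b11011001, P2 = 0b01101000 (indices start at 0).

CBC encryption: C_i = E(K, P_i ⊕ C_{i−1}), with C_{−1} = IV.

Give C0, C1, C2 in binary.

C0 = 0b01010011, C1 = 0b11011011, C2 = 0b00000100

C0: P0 ⊕ 0b01010011 = 0b00000010; E(K, 0b00000010) = 0b01010011.
C1: P1 ⊕ 0b01010011 = 0b10001010; E(K, 0b10001010) = 0b11011011.
C2: P2 ⊕ 0b11011011 = 0b10110011; E(K, 0b10110011) = 0b00000100.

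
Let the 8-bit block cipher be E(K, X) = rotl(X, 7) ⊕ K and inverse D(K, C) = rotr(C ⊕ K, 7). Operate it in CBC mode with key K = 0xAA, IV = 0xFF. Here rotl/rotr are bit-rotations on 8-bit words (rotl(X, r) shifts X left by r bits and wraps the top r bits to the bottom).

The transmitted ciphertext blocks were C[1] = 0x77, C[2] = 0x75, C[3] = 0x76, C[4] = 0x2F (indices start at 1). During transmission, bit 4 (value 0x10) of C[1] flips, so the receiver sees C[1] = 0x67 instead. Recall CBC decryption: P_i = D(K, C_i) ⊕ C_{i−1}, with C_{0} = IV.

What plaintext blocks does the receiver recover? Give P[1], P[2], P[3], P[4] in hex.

Only C[1] changed, to 0x67. In CBC, a change in C_i garbles P_i and flips the same bit in P_{i+1}. Decrypting the received ciphertext:
P[1]: D(K, 0x67) = 0x9B; 0x9B ⊕ 0xFF = 0x64.
P[2]: D(K, 0x75) = 0xBF; 0xBF ⊕ 0x67 = 0xD8.
P[3]: D(K, 0x76) = 0xB9; 0xB9 ⊕ 0x75 = 0xCC.
P[4]: D(K, 0x2F) = 0x0B; 0x0B ⊕ 0x76 = 0x7D.
Blocks that differ from the original plaintext: P[1], P[2].

P[1] = 0x64, P[2] = 0xD8, P[3] = 0xCC, P[4] = 0x7D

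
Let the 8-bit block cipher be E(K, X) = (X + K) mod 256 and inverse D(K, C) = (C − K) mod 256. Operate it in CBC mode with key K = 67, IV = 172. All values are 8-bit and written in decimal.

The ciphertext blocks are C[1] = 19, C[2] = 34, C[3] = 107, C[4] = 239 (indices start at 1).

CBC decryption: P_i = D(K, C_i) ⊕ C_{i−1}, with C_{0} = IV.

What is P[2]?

P[2] = 204

P[2]: D(K, 34) = 223; 223 ⊕ 19 = 204.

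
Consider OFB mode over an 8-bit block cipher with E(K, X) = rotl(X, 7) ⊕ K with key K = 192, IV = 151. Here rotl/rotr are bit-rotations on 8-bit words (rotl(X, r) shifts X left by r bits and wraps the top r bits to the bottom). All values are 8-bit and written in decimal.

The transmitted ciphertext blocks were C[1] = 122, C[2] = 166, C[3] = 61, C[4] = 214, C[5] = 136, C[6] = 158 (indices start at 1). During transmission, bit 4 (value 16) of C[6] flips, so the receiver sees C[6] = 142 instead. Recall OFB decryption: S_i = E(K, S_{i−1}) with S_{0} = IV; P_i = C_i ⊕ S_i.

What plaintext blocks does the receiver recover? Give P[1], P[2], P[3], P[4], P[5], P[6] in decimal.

P[1] = 113, P[2] = 227, P[3] = 95, P[4] = 39, P[5] = 176, P[6] = 82

Only C[6] changed, to 142. In OFB, a change in C_i flips the same bit in P_i only; the keystream is unaffected. Decrypting the received ciphertext:
P[1]: S = E(K, 151) = 11; 122 ⊕ 11 = 113.
P[2]: S = E(K, 11) = 69; 166 ⊕ 69 = 227.
P[3]: S = E(K, 69) = 98; 61 ⊕ 98 = 95.
P[4]: S = E(K, 98) = 241; 214 ⊕ 241 = 39.
P[5]: S = E(K, 241) = 56; 136 ⊕ 56 = 176.
P[6]: S = E(K, 56) = 220; 142 ⊕ 220 = 82.
Blocks that differ from the original plaintext: P[6].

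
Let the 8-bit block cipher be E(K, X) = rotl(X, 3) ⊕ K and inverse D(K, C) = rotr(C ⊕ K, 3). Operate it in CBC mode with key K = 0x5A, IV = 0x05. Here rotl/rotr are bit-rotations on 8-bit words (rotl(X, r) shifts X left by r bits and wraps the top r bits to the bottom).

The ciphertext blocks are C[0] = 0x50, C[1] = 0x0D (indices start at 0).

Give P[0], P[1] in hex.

P[0] = 0x44, P[1] = 0xBA

CBC decryption: P_i = D(K, C_i) ⊕ C_{i−1}, with C_{−1} = IV.
P[0]: D(K, 0x50) = 0x41; 0x41 ⊕ 0x05 = 0x44.
P[1]: D(K, 0x0D) = 0xEA; 0xEA ⊕ 0x50 = 0xBA.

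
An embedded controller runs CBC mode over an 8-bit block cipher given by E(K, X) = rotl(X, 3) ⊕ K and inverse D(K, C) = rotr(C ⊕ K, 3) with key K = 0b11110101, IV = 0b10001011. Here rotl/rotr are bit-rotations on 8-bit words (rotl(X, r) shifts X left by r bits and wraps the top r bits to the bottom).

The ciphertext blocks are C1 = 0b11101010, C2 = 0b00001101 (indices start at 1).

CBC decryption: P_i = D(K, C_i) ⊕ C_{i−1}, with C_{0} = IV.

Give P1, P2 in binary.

P1 = 0b01101000, P2 = 0b11110101

P1: D(K, 0b11101010) = 0b11100011; 0b11100011 ⊕ 0b10001011 = 0b01101000.
P2: D(K, 0b00001101) = 0b00011111; 0b00011111 ⊕ 0b11101010 = 0b11110101.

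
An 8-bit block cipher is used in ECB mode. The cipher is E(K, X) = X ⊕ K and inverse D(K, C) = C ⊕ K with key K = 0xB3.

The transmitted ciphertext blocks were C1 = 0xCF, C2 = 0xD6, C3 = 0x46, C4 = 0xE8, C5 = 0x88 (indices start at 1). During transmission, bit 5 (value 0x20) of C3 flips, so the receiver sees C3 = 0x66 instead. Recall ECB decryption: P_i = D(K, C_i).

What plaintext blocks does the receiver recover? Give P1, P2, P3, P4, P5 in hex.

Only C3 changed, to 0x66. In ECB, a change in C_i affects only P_i. Decrypting the received ciphertext:
P1: D(K, 0xCF) = 0x7C.
P2: D(K, 0xD6) = 0x65.
P3: D(K, 0x66) = 0xD5.
P4: D(K, 0xE8) = 0x5B.
P5: D(K, 0x88) = 0x3B.
Blocks that differ from the original plaintext: P3.

P1 = 0x7C, P2 = 0x65, P3 = 0xD5, P4 = 0x5B, P5 = 0x3B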